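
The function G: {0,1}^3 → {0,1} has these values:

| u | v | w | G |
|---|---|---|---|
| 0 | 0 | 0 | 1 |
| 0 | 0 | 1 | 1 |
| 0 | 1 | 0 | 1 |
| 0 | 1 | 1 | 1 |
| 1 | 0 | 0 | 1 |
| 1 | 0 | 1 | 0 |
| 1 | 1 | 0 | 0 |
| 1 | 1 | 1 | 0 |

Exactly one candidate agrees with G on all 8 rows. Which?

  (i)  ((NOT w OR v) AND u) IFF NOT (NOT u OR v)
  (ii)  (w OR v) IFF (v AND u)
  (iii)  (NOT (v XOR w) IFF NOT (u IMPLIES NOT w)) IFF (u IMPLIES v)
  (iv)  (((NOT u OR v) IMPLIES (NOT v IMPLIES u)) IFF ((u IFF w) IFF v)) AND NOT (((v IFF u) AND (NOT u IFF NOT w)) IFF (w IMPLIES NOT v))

(ii) fails at (0,0,1): the formula yields 0, G is 1.
(iii) fails at (0,0,0): the formula yields 0, G is 1.
(iv) fails at (0,0,0): the formula yields 0, G is 1.
That leaves (i). Evaluating it on every row reproduces the table of G exactly.

i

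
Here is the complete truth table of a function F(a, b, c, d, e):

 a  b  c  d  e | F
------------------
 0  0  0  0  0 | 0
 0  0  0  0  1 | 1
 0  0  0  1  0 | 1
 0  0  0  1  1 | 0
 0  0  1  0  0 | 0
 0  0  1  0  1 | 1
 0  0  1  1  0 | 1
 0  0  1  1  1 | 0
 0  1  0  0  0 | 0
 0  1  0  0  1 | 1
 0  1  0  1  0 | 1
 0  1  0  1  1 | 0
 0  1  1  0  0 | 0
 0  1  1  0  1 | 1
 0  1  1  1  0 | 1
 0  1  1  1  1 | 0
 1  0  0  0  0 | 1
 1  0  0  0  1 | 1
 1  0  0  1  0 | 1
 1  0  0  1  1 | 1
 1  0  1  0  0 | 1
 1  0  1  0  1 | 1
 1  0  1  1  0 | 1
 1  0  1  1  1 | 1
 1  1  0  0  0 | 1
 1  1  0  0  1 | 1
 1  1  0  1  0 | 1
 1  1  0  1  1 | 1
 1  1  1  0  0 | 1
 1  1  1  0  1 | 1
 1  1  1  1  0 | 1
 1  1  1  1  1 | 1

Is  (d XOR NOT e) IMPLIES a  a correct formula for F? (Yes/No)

Evaluate (d XOR NOT e) IMPLIES a on each row and compare to F:
  a=0, b=0, c=0, d=0, e=0: formula gives 0, F = 0 ✓
  a=0, b=0, c=0, d=0, e=1: formula gives 1, F = 1 ✓
  a=0, b=0, c=0, d=1, e=0: formula gives 1, F = 1 ✓
  a=0, b=0, c=0, d=1, e=1: formula gives 0, F = 0 ✓
  …and likewise for the remaining 28 rows.
No disagreement on any input; they are logically equivalent.

Yes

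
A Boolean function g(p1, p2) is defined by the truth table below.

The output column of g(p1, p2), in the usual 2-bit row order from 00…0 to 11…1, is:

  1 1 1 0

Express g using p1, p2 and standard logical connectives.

g is 0 on exactly one input, (1,1), whose minterm is p1·p2. So g is the negation of that single conjunction.

g(p1, p2) = not (p1 and p2)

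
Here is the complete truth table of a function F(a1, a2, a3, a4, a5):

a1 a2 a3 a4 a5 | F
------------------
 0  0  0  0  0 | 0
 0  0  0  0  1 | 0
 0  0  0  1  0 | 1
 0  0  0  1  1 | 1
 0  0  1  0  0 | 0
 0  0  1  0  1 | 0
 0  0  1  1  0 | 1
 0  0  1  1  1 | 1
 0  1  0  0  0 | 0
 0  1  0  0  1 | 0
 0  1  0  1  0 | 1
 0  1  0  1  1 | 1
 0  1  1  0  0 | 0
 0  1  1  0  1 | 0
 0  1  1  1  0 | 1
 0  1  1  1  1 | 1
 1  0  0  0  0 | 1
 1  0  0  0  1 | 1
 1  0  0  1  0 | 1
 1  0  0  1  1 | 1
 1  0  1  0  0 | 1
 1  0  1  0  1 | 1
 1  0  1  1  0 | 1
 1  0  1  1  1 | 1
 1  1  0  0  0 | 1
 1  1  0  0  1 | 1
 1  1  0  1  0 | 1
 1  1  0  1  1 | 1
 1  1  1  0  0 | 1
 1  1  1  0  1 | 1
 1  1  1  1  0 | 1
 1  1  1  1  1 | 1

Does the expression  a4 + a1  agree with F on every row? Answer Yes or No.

Yes

Check the formula against F row by row:
  a1=0, a2=0, a3=0, a4=0, a5=0: formula gives 0, F = 0 ✓
  a1=0, a2=0, a3=0, a4=0, a5=1: formula gives 0, F = 0 ✓
  a1=0, a2=0, a3=0, a4=1, a5=0: formula gives 1, F = 1 ✓
  a1=0, a2=0, a3=0, a4=1, a5=1: formula gives 1, F = 1 ✓
  … (the remaining 28 rows also agree.)
All 32 rows match — the expression computes F exactly.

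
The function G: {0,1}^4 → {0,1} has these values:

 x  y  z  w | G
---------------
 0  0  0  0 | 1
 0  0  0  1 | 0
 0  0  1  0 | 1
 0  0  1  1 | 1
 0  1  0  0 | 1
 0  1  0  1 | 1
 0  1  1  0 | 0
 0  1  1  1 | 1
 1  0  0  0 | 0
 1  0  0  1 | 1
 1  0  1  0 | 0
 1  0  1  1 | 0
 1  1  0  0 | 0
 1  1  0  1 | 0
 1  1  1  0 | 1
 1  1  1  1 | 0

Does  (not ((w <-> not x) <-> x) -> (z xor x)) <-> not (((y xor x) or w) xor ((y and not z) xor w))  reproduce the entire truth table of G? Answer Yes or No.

Yes

Evaluate (not ((w <-> not x) <-> x) -> (z xor x)) <-> not (((y xor x) or w) xor ((y and not z) xor w)) on each row and compare to G:
  x=0, y=0, z=0, w=0: formula gives 1, G = 1 ✓
  x=0, y=0, z=0, w=1: formula gives 0, G = 0 ✓
  x=0, y=0, z=1, w=0: formula gives 1, G = 1 ✓
  x=0, y=0, z=1, w=1: formula gives 1, G = 1 ✓
  …and likewise for the remaining 12 rows.
No disagreement on any input; they are logically equivalent.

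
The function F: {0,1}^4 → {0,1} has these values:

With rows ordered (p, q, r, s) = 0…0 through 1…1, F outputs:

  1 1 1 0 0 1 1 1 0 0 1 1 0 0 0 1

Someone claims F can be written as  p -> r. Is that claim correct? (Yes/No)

Test each input against both F and the formula:
  p=0, q=0, r=0, s=0: formula gives 1, F = 1 ✓
  p=0, q=0, r=0, s=1: formula gives 1, F = 1 ✓
  p=0, q=0, r=1, s=0: formula gives 1, F = 1 ✓
  p=0, q=0, r=1, s=1: formula gives 1, but F = 0 ✗
Row (0,0,1,1) is a counterexample, so the formula is not equivalent to F.

No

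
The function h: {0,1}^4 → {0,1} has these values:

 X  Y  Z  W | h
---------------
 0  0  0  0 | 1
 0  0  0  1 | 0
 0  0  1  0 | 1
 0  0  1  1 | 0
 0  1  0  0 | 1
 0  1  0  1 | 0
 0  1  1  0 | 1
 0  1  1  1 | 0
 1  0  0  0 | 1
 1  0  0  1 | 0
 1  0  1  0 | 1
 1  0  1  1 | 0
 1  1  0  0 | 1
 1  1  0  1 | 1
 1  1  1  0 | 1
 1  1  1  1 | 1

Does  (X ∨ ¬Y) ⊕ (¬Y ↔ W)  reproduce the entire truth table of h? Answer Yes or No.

No

Test each input against both h and the formula:
  X=0, Y=0, Z=0, W=0: formula gives 1, h = 1 ✓
  X=0, Y=0, Z=0, W=1: formula gives 0, h = 0 ✓
  X=0, Y=0, Z=1, W=0: formula gives 1, h = 1 ✓
  X=0, Y=0, Z=1, W=1: formula gives 0, h = 0 ✓
  …
  X=1, Y=1, Z=0, W=0: formula gives 0, but h = 1 ✗
Since they disagree at (1,1,0,0), the expression is not a correct formula for h.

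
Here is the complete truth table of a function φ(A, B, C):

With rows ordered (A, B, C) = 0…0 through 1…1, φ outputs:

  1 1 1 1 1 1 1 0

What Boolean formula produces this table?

φ(A, B, C) = NOT ((A AND B) AND C)

The output is 0 only when every input is 1 — NAND of all inputs.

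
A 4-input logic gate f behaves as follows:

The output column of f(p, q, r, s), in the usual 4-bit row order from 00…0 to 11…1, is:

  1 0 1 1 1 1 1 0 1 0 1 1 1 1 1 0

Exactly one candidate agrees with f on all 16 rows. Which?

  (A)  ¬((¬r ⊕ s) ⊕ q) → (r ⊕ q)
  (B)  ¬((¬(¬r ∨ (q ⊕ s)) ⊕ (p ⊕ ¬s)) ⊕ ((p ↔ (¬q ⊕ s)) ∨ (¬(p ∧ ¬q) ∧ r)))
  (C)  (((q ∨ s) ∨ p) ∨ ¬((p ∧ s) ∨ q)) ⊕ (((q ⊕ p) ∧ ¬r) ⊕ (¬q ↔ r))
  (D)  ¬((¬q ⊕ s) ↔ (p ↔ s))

(B) fails at (0,0,0,0): the formula yields 0, f is 1.
(C) fails at (0,0,0,1): the formula yields 1, f is 0.
(D) fails at (0,0,0,0): the formula yields 0, f is 1.
Only (A) survives; checking it on all 16 rows confirms it matches f.

A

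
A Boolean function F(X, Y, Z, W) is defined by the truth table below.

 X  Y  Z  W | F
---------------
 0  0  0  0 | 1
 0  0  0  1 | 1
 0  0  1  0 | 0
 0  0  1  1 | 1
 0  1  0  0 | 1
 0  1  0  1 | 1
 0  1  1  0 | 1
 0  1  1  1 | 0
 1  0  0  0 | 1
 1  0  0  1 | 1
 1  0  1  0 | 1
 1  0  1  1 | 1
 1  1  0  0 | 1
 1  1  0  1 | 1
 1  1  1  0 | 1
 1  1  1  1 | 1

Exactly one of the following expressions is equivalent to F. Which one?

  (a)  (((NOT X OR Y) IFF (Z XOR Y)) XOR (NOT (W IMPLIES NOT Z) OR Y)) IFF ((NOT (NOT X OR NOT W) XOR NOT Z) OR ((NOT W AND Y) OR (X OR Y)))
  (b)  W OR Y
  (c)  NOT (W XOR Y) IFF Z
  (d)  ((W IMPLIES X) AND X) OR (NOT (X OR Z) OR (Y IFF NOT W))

d

(a) disagrees with F on (0,0,0,0) (formula → 0, table → 1); rule it out.
(b) disagrees with F on (0,0,0,0) (formula → 0, table → 1); rule it out.
(c) disagrees with F on (0,0,0,0) (formula → 0, table → 1); rule it out.
(d) is the remaining candidate, and it agrees with F on all 16 inputs.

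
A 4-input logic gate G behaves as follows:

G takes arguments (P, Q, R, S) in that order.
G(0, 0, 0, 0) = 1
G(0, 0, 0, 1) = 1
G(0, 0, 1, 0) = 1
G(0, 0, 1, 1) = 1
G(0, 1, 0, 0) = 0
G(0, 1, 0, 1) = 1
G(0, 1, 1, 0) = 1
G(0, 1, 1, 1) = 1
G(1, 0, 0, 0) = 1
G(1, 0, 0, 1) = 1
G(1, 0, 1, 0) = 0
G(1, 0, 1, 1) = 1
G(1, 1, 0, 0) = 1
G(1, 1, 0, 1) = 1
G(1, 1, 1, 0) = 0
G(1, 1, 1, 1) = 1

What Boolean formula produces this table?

There are just 3 zero rows: (0,1,0,0), (1,0,1,0), (1,1,1,0). Their minterms are ¬P·Q·¬R·¬S, P·¬Q·R·¬S, P·Q·R·¬S; the OR of those covers precisely the 0-outputs, and negating it yields G.

G(P, Q, R, S) = not (((((not P and Q) and not R) and not S) or (((P and not Q) and R) and not S)) or (((P and Q) and R) and not S))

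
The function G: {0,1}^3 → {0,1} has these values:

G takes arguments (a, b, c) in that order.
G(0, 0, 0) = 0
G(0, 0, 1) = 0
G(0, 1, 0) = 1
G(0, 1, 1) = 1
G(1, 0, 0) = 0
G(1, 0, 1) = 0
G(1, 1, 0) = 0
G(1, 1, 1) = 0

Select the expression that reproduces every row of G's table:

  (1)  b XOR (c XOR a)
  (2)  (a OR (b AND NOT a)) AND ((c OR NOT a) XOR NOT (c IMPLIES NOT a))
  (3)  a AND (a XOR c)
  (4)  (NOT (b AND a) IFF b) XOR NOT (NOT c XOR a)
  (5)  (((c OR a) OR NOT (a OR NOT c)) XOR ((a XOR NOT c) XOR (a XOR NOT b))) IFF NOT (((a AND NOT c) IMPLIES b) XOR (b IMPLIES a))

(1) disagrees with G on (0,0,1) (formula → 1, table → 0); rule it out.
(3) disagrees with G on (0,1,0) (formula → 0, table → 1); rule it out.
(4) disagrees with G on (0,0,1) (formula → 1, table → 0); rule it out.
(5) disagrees with G on (0,1,0) (formula → 0, table → 1); rule it out.
(2) is the remaining candidate, and it agrees with G on all 8 inputs.

2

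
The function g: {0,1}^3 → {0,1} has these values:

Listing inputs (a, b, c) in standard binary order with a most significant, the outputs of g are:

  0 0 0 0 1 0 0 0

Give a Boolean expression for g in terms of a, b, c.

g(a, b, c) = (a AND NOT b) AND NOT c

Only row (1,0,0) gives 1. That row's minterm a·¬b·¬c is g directly.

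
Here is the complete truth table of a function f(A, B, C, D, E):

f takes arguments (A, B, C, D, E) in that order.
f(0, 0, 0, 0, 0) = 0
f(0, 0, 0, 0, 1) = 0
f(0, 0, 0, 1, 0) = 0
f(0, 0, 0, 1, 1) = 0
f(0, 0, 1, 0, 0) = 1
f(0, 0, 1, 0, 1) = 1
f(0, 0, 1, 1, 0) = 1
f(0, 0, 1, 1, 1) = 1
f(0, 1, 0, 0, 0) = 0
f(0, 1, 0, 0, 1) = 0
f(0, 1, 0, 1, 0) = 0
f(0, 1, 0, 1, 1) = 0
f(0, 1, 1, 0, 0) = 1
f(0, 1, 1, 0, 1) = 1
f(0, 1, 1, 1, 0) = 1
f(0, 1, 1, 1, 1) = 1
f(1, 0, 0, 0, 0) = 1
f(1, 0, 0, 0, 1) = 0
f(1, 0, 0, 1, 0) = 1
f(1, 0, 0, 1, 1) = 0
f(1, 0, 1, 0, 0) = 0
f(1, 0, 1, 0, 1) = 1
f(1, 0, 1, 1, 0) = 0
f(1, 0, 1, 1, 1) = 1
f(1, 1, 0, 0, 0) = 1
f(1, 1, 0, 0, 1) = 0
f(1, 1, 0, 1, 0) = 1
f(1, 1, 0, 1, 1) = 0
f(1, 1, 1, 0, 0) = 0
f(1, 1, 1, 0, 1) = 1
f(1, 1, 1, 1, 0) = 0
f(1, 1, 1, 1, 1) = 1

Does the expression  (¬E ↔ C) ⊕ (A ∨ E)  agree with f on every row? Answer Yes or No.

Test each input against both f and the formula:
  A=0, B=0, C=0, D=0, E=0: formula gives 0, f = 0 ✓
  A=0, B=0, C=0, D=0, E=1: formula gives 0, f = 0 ✓
  A=0, B=0, C=0, D=1, E=0: formula gives 0, f = 0 ✓
  A=0, B=0, C=0, D=1, E=1: formula gives 0, f = 0 ✓
  …and likewise for the remaining 28 rows.
Every row agrees, so the formula is equivalent.

Yes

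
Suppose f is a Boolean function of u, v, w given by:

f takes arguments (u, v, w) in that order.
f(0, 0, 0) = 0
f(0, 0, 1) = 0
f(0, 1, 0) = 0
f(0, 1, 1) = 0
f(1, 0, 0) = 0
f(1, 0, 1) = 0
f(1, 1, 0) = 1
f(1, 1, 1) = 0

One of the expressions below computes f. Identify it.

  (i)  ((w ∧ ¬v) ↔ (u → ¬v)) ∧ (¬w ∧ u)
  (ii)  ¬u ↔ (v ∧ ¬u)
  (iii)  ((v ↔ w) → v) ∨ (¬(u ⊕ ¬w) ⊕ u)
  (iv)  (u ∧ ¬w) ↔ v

i

(ii) disagrees with f on (0,1,0) (formula → 1, table → 0); rule it out.
(iii) disagrees with f on (0,0,1) (formula → 1, table → 0); rule it out.
(iv) disagrees with f on (0,0,0) (formula → 1, table → 0); rule it out.
That leaves (i). Evaluating it on every row reproduces the table of f exactly.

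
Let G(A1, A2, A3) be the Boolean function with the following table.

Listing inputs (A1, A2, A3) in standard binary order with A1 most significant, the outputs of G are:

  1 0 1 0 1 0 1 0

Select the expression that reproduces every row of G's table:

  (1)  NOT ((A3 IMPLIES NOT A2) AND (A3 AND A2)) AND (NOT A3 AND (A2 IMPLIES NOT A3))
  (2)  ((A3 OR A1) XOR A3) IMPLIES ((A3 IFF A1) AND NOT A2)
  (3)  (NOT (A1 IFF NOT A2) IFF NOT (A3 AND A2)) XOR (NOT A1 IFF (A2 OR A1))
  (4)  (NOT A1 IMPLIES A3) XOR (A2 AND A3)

(2): at (0,0,1) it gives 1, but G = 0 — eliminated.
(3): at (0,0,1) it gives 1, but G = 0 — eliminated.
(4): at (0,0,0) it gives 0, but G = 1 — eliminated.
(1) is the remaining candidate, and it agrees with G on all 8 inputs.

1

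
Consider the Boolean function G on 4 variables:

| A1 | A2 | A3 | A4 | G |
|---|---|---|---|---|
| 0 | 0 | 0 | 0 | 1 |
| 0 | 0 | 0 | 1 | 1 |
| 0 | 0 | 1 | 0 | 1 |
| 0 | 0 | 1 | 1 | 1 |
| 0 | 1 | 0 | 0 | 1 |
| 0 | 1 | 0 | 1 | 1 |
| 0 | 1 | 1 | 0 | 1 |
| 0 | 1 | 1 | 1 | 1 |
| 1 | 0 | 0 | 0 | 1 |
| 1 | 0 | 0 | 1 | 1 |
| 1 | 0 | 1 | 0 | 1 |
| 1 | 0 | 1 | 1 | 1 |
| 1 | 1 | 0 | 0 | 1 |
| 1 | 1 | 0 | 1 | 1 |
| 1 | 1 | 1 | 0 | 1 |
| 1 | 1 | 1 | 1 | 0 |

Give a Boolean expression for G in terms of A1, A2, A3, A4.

The output is 0 only when every input is 1 — NAND of all inputs.

G(A1, A2, A3, A4) = (((A1 · A2) · A3) · A4)'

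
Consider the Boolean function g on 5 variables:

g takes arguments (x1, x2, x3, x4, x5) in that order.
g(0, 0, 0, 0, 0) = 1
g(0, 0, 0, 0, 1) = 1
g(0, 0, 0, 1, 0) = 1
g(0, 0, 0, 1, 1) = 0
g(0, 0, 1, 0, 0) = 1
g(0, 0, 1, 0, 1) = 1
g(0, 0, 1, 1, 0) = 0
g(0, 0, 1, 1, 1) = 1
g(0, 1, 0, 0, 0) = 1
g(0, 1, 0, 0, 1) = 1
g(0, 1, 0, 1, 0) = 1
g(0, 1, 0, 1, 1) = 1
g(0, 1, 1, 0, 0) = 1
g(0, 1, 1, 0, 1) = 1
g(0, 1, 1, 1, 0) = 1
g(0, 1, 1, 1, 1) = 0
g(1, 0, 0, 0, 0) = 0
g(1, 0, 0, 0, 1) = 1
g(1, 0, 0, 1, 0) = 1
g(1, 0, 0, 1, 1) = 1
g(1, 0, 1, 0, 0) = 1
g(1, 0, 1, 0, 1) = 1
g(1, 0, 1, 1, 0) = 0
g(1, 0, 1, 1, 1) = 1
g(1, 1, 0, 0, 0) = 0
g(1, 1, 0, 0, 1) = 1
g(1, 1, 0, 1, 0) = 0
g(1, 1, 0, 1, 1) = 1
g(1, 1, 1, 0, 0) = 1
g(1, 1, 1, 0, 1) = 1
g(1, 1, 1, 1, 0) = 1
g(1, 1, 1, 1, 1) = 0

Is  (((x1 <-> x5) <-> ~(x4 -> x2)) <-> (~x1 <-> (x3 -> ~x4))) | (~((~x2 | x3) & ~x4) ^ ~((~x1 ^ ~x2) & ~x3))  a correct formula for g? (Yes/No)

Yes

Evaluate (((x1 <-> x5) <-> ~(x4 -> x2)) <-> (~x1 <-> (x3 -> ~x4))) | (~((~x2 | x3) & ~x4) ^ ~((~x1 ^ ~x2) & ~x3)) on each row and compare to g:
  x1=0, x2=0, x3=0, x4=0, x5=0: formula gives 1, g = 1 ✓
  x1=0, x2=0, x3=0, x4=0, x5=1: formula gives 1, g = 1 ✓
  x1=0, x2=0, x3=0, x4=1, x5=0: formula gives 1, g = 1 ✓
  x1=0, x2=0, x3=0, x4=1, x5=1: formula gives 0, g = 0 ✓
  … (the remaining 28 rows also agree.)
No disagreement on any input; they are logically equivalent.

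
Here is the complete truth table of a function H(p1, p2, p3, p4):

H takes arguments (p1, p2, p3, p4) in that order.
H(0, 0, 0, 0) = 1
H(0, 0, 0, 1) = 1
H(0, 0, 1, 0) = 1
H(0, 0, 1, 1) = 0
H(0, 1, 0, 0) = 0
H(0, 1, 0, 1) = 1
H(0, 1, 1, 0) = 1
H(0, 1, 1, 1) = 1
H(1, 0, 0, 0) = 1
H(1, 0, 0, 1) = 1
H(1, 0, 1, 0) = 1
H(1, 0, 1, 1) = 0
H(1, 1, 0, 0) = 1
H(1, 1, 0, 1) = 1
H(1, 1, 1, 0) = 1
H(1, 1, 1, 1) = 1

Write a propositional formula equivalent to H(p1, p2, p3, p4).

H(p1, p2, p3, p4) = not (((((not p1 and not p2) and p3) and p4) or (((not p1 and p2) and not p3) and not p4)) or (((p1 and not p2) and p3) and p4))

The 0-rows are (0,0,1,1), (0,1,0,0), (1,0,1,1). Take each as a conjunction (¬p1·¬p2·p3·p4, ¬p1·p2·¬p3·¬p4, p1·¬p2·p3·p4), form their disjunction, and complement — that gives a formula that is 1 everywhere H is.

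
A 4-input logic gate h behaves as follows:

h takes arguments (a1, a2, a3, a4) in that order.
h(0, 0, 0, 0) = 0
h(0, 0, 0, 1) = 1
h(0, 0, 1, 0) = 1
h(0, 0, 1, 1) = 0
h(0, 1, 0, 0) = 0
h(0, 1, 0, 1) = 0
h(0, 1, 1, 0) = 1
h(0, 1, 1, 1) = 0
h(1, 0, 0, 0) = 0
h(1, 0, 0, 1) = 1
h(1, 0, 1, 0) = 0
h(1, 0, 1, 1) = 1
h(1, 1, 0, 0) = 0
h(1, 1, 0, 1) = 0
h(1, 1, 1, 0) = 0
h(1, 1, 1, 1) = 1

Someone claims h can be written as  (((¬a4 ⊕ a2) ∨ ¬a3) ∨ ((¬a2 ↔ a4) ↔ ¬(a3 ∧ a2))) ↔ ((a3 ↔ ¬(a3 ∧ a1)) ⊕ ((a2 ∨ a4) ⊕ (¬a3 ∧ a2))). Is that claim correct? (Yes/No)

Yes

Check the formula against h row by row:
  a1=0, a2=0, a3=0, a4=0: formula gives 0, h = 0 ✓
  a1=0, a2=0, a3=0, a4=1: formula gives 1, h = 1 ✓
  a1=0, a2=0, a3=1, a4=0: formula gives 1, h = 1 ✓
  a1=0, a2=0, a3=1, a4=1: formula gives 0, h = 0 ✓
  … (the remaining 12 rows also agree.)
All 16 rows match — the expression computes h exactly.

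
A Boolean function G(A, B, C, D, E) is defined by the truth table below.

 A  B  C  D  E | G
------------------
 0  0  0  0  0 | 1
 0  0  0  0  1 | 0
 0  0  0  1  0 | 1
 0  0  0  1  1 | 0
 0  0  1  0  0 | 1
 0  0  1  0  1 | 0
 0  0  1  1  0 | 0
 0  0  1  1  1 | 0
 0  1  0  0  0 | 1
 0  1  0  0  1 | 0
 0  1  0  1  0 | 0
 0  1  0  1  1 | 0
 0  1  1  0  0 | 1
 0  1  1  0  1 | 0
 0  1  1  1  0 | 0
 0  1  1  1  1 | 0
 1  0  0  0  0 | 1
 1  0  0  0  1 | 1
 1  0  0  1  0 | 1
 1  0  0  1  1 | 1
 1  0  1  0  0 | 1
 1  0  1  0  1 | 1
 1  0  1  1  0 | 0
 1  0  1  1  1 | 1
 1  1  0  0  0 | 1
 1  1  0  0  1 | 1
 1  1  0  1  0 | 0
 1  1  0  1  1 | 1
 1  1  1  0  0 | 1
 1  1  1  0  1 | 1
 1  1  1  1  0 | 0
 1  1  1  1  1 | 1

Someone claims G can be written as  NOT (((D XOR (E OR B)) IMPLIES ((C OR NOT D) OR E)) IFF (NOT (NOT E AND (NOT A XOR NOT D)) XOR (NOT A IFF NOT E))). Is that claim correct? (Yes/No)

Yes

Evaluate NOT (((D XOR (E OR B)) IMPLIES ((C OR NOT D) OR E)) IFF (NOT (NOT E AND (NOT A XOR NOT D)) XOR (NOT A IFF NOT E))) on each row and compare to G:
  A=0, B=0, C=0, D=0, E=0: formula gives 1, G = 1 ✓
  A=0, B=0, C=0, D=0, E=1: formula gives 0, G = 0 ✓
  A=0, B=0, C=0, D=1, E=0: formula gives 1, G = 1 ✓
  A=0, B=0, C=0, D=1, E=1: formula gives 0, G = 0 ✓
  …and likewise for the remaining 28 rows.
No disagreement on any input; they are logically equivalent.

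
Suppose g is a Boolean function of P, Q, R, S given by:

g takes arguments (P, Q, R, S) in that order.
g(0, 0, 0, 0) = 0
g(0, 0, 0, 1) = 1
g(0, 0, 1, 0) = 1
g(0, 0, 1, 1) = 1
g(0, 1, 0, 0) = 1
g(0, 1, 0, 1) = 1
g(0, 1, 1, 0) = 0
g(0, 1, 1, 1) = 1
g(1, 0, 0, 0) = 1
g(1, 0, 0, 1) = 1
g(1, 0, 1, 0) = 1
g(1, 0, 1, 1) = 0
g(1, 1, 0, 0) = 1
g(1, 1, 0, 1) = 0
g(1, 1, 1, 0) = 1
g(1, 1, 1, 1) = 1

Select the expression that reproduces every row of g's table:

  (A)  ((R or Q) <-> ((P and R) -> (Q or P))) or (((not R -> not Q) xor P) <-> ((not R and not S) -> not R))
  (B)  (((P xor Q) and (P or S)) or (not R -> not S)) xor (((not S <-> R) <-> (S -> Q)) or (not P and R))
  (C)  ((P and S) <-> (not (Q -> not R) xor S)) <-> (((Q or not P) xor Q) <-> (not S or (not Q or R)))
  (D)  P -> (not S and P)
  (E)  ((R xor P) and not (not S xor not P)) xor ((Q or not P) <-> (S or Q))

E

(A) disagrees with g on (0,0,0,0) (formula → 1, table → 0); rule it out.
(B) disagrees with g on (0,0,0,0) (formula → 1, table → 0); rule it out.
(C) disagrees with g on (0,0,0,0) (formula → 1, table → 0); rule it out.
(D) disagrees with g on (0,0,0,0) (formula → 1, table → 0); rule it out.
That leaves (E). Evaluating it on every row reproduces the table of g exactly.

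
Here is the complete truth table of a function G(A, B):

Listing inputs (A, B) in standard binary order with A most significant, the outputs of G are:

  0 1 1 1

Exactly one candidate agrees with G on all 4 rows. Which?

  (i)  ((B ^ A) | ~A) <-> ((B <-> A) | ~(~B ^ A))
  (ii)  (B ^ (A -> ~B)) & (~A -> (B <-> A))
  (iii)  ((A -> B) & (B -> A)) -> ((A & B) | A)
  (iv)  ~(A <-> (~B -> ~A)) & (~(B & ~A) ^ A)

iii

(i): at (0,0) it gives 1, but G = 0 — eliminated.
(ii): at (0,0) it gives 1, but G = 0 — eliminated.
(iv): at (0,0) it gives 1, but G = 0 — eliminated.
That leaves (iii). Evaluating it on every row reproduces the table of G exactly.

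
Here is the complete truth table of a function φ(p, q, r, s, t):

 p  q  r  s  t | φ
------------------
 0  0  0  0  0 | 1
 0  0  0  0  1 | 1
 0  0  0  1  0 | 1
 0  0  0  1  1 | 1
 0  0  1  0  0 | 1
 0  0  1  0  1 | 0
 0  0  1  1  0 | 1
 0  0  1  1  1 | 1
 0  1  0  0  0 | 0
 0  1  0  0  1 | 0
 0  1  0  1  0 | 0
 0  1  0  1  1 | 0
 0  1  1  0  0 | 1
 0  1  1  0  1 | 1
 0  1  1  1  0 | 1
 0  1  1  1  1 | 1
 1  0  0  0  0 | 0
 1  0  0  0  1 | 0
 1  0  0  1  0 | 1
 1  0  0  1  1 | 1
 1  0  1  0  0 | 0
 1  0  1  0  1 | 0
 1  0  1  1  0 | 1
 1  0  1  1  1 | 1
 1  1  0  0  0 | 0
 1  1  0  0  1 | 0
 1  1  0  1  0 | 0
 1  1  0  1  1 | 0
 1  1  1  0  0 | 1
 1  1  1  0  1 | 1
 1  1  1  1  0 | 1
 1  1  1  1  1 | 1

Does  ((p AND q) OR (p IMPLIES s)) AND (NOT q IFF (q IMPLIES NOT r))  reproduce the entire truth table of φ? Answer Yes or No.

No

Evaluate ((p AND q) OR (p IMPLIES s)) AND (NOT q IFF (q IMPLIES NOT r)) on each row and compare to φ:
  p=0, q=0, r=0, s=0, t=0: formula gives 1, φ = 1 ✓
  p=0, q=0, r=0, s=0, t=1: formula gives 1, φ = 1 ✓
  p=0, q=0, r=0, s=1, t=0: formula gives 1, φ = 1 ✓
  p=0, q=0, r=0, s=1, t=1: formula gives 1, φ = 1 ✓
  …
  p=0, q=0, r=1, s=0, t=1: formula gives 1, but φ = 0 ✗
A single disagreement suffices: at (0,0,1,0,1) they differ, so the formula does not compute φ.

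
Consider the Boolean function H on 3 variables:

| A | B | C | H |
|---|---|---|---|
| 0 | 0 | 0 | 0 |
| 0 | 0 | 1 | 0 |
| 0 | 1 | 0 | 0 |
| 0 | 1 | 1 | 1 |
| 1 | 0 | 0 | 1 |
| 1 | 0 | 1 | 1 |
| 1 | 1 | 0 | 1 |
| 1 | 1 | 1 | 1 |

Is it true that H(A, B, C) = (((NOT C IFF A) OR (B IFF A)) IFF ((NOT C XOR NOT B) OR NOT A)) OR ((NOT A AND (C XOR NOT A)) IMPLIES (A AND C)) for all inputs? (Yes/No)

Check the formula against H row by row:
  A=0, B=0, C=0: formula gives 1, but H = 0 ✗
Since they disagree at (0,0,0), the expression is not a correct formula for H.

No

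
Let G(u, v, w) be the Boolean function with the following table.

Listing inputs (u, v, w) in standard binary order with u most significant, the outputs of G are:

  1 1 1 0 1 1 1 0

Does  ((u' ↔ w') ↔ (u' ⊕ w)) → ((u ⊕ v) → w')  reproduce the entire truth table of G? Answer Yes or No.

No

Evaluate ((u' ↔ w') ↔ (u' ⊕ w)) → ((u ⊕ v) → w') on each row and compare to G:
  u=0, v=0, w=0: formula gives 1, G = 1 ✓
  u=0, v=0, w=1: formula gives 1, G = 1 ✓
  u=0, v=1, w=0: formula gives 1, G = 1 ✓
  u=0, v=1, w=1: formula gives 0, G = 0 ✓
  u=1, v=0, w=0: formula gives 1, G = 1 ✓
  u=1, v=0, w=1: formula gives 0, but G = 1 ✗
Row (1,0,1) is a counterexample, so the formula is not equivalent to G.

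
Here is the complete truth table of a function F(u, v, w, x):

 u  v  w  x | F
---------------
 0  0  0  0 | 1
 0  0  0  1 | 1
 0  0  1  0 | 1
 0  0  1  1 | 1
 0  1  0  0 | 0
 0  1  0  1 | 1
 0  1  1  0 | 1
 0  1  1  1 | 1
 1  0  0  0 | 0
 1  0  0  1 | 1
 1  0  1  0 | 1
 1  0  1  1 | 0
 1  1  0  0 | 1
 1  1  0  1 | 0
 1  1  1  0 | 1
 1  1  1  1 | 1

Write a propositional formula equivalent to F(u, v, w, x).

F is 0 on only 4 rows — (0,1,0,0), (1,0,0,0), (1,0,1,1), (1,1,0,1). Writing each as a minterm (¬u·v·¬w·¬x, u·¬v·¬w·¬x, u·¬v·w·x, u·v·¬w·x) and OR-ing them characterizes exactly where F=0, so F is the negation of that disjunction.

F(u, v, w, x) = ((((((u' · v) · w') · x') + (((u · v') · w') · x')) + (((u · v') · w) · x)) + (((u · v) · w') · x))'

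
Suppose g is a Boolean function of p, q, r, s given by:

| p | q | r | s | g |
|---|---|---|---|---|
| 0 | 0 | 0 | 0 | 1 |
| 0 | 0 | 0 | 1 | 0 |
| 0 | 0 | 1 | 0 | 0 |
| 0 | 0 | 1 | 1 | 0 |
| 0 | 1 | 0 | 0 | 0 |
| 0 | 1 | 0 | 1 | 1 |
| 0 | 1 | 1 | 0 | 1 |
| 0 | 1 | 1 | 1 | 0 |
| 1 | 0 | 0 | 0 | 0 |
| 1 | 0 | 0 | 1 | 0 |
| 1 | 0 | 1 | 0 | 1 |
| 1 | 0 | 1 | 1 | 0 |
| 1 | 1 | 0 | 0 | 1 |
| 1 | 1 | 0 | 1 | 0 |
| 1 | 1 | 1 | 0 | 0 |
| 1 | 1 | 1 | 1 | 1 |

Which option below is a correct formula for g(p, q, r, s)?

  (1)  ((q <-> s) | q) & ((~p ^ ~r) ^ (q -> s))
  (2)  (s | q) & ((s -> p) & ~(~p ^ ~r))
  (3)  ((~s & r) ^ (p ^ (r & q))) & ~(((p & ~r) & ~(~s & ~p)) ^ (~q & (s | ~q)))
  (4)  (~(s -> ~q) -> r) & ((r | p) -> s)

1

(2) fails at (0,0,0,0): the formula yields 0, g is 1.
(3) fails at (0,0,0,0): the formula yields 0, g is 1.
(4) fails at (0,0,0,1): the formula yields 1, g is 0.
(1) is the remaining candidate, and it agrees with g on all 16 inputs.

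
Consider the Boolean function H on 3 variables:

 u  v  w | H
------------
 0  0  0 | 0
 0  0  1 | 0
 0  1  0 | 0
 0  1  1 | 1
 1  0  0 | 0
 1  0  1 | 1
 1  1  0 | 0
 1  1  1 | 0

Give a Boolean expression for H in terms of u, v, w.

H(u, v, w) = ((¬u ∧ v) ∧ w) ∨ ((u ∧ ¬v) ∧ w)

H=1 on 2 inputs: (0,1,1), (1,0,1). Reading each as a conjunction of literals (¬u·v·w, u·¬v·w) and taking the OR gives the canonical DNF.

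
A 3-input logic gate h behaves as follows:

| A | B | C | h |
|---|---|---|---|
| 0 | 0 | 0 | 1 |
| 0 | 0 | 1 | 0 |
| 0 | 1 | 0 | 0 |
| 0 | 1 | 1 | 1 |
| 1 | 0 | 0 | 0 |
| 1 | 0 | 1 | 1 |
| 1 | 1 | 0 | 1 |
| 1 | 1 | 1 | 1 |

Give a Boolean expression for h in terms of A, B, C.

h(A, B, C) = ¬((((¬A ∧ ¬B) ∧ C) ∨ ((¬A ∧ B) ∧ ¬C)) ∨ ((A ∧ ¬B) ∧ ¬C))

The 0-rows are (0,0,1), (0,1,0), (1,0,0). Take each as a conjunction (¬A·¬B·C, ¬A·B·¬C, A·¬B·¬C), form their disjunction, and complement — that gives a formula that is 1 everywhere h is.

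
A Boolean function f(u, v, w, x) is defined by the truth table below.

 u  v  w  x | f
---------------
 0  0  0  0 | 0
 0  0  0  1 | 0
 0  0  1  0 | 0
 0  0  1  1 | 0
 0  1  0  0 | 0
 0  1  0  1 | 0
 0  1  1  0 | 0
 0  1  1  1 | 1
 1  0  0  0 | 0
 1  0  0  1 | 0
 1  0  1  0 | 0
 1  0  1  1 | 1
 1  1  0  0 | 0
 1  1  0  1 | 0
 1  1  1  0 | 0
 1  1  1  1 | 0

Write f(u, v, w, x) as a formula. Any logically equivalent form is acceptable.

f=1 on 2 inputs: (0,1,1,1), (1,0,1,1). Reading each as a conjunction of literals (¬u·v·w·x, u·¬v·w·x) and taking the OR gives the canonical DNF.

f(u, v, w, x) = (((NOT u AND v) AND w) AND x) OR (((u AND NOT v) AND w) AND x)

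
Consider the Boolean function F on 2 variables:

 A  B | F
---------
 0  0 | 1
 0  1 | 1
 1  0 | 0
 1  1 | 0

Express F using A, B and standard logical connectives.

The output is the negation of A.

F(A, B) = ¬A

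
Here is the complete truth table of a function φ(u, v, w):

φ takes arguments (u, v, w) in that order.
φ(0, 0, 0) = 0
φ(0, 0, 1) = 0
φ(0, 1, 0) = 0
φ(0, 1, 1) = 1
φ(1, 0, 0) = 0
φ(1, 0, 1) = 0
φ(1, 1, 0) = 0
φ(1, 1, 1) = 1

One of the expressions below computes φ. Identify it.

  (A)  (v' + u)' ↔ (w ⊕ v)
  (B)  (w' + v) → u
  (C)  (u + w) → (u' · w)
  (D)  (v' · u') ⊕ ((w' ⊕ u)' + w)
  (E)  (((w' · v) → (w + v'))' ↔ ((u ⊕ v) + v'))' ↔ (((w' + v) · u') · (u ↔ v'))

E

(A) fails at (0,0,0): the formula yields 1, φ is 0.
(B) fails at (0,0,1): the formula yields 1, φ is 0.
(C) fails at (0,0,0): the formula yields 1, φ is 0.
(D) fails at (0,0,0): the formula yields 1, φ is 0.
(E) is the remaining candidate, and it agrees with φ on all 8 inputs.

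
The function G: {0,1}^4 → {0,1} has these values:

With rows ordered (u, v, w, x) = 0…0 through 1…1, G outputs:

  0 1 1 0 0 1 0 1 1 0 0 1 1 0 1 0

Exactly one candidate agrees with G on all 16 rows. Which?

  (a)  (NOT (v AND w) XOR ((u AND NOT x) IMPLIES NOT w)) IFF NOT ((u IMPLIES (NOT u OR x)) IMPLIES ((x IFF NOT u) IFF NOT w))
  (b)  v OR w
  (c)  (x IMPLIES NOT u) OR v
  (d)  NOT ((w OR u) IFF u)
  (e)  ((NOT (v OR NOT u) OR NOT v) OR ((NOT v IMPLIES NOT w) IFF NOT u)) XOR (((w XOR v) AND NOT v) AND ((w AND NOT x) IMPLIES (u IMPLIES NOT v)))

a

(b) disagrees with G on (0,0,0,1) (formula → 0, table → 1); rule it out.
(c) disagrees with G on (0,0,0,0) (formula → 1, table → 0); rule it out.
(d) disagrees with G on (0,0,0,1) (formula → 0, table → 1); rule it out.
(e) disagrees with G on (0,0,0,0) (formula → 1, table → 0); rule it out.
Only (a) survives; checking it on all 16 rows confirms it matches G.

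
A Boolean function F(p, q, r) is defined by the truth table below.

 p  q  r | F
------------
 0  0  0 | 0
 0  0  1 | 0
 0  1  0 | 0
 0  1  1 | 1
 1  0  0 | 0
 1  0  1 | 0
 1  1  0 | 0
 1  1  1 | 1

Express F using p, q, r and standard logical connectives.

Collect the rows where F=1 — (0,1,1), (1,1,1) — and write one minterm per row: ¬p·q·r, p·q·r. Their union (logical OR) reproduces the table exactly.

F(p, q, r) = ((NOT p AND q) AND r) OR ((p AND q) AND r)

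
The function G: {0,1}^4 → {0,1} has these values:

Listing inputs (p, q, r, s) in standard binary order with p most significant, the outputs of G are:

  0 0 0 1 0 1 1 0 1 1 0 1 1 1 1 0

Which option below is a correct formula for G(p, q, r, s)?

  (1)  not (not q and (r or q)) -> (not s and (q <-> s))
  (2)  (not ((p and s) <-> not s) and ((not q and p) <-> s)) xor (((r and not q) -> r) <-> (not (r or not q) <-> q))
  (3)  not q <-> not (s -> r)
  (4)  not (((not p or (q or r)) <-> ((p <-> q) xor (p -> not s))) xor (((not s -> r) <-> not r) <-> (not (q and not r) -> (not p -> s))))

4

(1): at (0,0,0,0) it gives 1, but G = 0 — eliminated.
(2): at (0,0,0,1) it gives 1, but G = 0 — eliminated.
(3): at (0,0,0,1) it gives 1, but G = 0 — eliminated.
Only (4) survives; checking it on all 16 rows confirms it matches G.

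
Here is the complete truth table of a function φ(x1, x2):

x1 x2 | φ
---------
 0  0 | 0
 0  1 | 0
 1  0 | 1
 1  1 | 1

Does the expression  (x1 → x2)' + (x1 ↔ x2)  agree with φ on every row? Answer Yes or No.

No

Evaluate (x1 → x2)' + (x1 ↔ x2) on each row and compare to φ:
  x1=0, x2=0: formula gives 1, but φ = 0 ✗
Row (0,0) is a counterexample, so the formula is not equivalent to φ.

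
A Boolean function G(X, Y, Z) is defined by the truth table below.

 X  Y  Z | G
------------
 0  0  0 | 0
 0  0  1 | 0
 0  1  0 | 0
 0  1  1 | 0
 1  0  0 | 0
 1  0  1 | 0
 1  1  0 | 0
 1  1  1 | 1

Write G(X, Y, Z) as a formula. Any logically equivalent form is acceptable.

The output is 1 only when every input is 1 — the AND of all inputs.

G(X, Y, Z) = (X & Y) & Z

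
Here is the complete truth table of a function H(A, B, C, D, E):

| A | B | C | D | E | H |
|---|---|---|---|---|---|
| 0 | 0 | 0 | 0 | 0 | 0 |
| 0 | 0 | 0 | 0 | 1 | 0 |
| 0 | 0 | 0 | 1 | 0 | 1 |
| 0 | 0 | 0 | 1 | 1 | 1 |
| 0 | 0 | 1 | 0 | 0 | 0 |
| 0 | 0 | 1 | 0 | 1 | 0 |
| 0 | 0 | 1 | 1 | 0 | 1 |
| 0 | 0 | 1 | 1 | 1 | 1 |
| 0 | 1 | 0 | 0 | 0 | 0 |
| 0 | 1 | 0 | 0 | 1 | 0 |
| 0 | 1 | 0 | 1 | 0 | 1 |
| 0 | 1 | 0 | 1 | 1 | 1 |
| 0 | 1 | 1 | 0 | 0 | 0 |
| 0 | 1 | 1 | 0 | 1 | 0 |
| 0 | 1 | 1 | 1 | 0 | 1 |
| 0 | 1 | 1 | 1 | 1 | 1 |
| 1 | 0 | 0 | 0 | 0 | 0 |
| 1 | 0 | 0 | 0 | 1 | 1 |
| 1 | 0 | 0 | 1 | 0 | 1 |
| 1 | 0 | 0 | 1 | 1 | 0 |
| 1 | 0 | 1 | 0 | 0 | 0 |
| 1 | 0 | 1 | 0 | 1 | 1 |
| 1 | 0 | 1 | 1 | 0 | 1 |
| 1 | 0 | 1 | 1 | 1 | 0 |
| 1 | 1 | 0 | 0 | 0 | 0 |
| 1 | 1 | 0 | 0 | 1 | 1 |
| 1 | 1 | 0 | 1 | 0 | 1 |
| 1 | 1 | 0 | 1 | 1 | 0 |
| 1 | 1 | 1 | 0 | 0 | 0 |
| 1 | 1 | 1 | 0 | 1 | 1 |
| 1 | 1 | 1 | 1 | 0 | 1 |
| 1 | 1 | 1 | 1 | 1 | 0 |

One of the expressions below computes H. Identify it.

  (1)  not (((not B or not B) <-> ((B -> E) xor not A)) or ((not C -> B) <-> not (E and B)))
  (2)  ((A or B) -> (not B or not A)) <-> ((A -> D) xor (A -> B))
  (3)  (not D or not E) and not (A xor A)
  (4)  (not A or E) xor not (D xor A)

4

(1) fails at (0,0,0,0,0): the formula yields 1, H is 0.
(2) fails at (0,0,0,1,0): the formula yields 0, H is 1.
(3) fails at (0,0,0,0,0): the formula yields 1, H is 0.
That leaves (4). Evaluating it on every row reproduces the table of H exactly.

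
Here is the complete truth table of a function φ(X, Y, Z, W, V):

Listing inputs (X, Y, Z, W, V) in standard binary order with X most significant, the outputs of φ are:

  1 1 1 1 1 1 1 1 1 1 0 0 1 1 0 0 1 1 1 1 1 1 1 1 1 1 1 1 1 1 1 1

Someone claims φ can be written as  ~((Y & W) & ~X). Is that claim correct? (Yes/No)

Check the formula against φ row by row:
  X=0, Y=0, Z=0, W=0, V=0: formula gives 1, φ = 1 ✓
  X=0, Y=0, Z=0, W=0, V=1: formula gives 1, φ = 1 ✓
  X=0, Y=0, Z=0, W=1, V=0: formula gives 1, φ = 1 ✓
  X=0, Y=0, Z=0, W=1, V=1: formula gives 1, φ = 1 ✓
  …and likewise for the remaining 28 rows.
Every row agrees, so the formula is equivalent.

Yes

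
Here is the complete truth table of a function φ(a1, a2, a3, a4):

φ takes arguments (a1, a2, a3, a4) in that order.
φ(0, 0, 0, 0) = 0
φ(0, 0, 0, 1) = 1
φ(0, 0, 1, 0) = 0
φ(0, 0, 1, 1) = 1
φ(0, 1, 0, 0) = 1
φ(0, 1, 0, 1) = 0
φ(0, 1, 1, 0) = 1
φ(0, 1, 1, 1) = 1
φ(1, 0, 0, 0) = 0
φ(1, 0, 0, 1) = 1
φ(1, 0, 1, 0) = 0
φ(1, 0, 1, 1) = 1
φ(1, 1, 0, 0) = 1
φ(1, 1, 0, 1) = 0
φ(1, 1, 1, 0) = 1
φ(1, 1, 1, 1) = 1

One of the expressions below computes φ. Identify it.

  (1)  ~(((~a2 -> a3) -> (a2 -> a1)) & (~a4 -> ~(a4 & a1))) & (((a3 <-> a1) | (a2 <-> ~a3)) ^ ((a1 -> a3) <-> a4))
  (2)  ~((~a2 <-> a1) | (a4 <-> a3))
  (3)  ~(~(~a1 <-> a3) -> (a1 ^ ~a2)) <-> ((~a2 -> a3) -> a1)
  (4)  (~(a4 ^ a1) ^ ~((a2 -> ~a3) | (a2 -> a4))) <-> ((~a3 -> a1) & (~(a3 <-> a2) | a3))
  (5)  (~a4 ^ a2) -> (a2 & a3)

(1) disagrees with φ on (0,0,0,1) (formula → 0, table → 1); rule it out.
(2) disagrees with φ on (0,0,1,0) (formula → 1, table → 0); rule it out.
(3) disagrees with φ on (0,0,0,1) (formula → 0, table → 1); rule it out.
(4) disagrees with φ on (0,0,1,0) (formula → 1, table → 0); rule it out.
(5) is the remaining candidate, and it agrees with φ on all 16 inputs.

5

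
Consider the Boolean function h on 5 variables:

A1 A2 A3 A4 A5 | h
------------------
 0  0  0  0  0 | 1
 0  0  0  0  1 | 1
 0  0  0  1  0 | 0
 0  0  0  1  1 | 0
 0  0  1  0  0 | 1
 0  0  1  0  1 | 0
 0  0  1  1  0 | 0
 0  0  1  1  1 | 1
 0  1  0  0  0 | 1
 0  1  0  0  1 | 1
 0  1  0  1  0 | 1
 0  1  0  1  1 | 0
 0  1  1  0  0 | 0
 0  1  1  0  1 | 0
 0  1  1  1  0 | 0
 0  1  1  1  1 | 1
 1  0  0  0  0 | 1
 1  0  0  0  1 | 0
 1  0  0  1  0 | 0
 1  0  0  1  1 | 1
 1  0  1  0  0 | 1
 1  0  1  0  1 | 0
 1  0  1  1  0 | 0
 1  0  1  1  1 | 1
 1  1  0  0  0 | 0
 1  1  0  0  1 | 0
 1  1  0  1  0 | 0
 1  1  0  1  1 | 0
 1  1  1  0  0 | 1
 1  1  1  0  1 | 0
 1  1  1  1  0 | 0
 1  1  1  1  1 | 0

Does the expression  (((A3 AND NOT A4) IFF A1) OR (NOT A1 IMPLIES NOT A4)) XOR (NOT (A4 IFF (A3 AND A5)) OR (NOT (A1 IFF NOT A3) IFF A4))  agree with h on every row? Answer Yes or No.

Check the formula against h row by row:
  A1=0, A2=0, A3=0, A4=0, A5=0: formula gives 1, h = 1 ✓
  A1=0, A2=0, A3=0, A4=0, A5=1: formula gives 1, h = 1 ✓
  A1=0, A2=0, A3=0, A4=1, A5=0: formula gives 0, h = 0 ✓
  A1=0, A2=0, A3=0, A4=1, A5=1: formula gives 0, h = 0 ✓
  A1=0, A2=0, A3=1, A4=0, A5=0: formula gives 0, but h = 1 ✗
A single disagreement suffices: at (0,0,1,0,0) they differ, so the formula does not compute h.

No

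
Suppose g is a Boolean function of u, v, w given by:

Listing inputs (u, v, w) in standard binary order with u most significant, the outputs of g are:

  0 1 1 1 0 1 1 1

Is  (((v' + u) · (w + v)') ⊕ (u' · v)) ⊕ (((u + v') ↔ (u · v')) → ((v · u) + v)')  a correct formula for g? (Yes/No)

Evaluate (((v' + u) · (w + v)') ⊕ (u' · v)) ⊕ (((u + v') ↔ (u · v')) → ((v · u) + v)') on each row and compare to g:
  u=0, v=0, w=0: formula gives 0, g = 0 ✓
  u=0, v=0, w=1: formula gives 1, g = 1 ✓
  u=0, v=1, w=0: formula gives 1, g = 1 ✓
  u=0, v=1, w=1: formula gives 1, g = 1 ✓
  u=1, v=0, w=0: formula gives 0, g = 0 ✓
  … (the remaining 3 rows also agree.)
Every row agrees, so the formula is equivalent.

Yes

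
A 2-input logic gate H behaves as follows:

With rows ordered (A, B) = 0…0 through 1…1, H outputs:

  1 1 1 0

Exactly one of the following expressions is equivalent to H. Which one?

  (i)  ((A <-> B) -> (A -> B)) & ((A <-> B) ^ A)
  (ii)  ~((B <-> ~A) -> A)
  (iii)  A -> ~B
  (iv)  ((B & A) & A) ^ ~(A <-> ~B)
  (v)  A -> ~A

iii

(i) fails at (0,1): the formula yields 0, H is 1.
(ii) fails at (0,0): the formula yields 0, H is 1.
(iv) fails at (0,1): the formula yields 0, H is 1.
(v) fails at (1,0): the formula yields 0, H is 1.
That leaves (iii). Evaluating it on every row reproduces the table of H exactly.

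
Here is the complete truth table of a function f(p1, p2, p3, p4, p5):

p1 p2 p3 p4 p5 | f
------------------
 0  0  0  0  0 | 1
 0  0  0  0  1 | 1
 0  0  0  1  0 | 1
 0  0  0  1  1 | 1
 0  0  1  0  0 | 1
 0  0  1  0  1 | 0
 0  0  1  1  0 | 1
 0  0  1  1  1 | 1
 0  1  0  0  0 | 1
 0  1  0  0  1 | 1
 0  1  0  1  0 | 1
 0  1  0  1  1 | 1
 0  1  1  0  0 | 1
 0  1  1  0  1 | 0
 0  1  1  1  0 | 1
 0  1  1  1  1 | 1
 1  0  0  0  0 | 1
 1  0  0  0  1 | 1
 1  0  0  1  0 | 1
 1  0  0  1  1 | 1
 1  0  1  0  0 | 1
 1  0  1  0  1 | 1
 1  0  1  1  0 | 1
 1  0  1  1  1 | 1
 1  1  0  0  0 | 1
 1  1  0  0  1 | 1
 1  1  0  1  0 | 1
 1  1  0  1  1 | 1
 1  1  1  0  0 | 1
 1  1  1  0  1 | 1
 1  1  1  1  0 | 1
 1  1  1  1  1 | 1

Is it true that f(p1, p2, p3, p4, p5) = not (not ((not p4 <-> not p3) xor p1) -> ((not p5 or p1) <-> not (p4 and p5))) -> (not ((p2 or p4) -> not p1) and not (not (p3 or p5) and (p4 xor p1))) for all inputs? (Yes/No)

Yes

Evaluate not (not ((not p4 <-> not p3) xor p1) -> ((not p5 or p1) <-> not (p4 and p5))) -> (not ((p2 or p4) -> not p1) and not (not (p3 or p5) and (p4 xor p1))) on each row and compare to f:
  p1=0, p2=0, p3=0, p4=0, p5=0: formula gives 1, f = 1 ✓
  p1=0, p2=0, p3=0, p4=0, p5=1: formula gives 1, f = 1 ✓
  p1=0, p2=0, p3=0, p4=1, p5=0: formula gives 1, f = 1 ✓
  p1=0, p2=0, p3=0, p4=1, p5=1: formula gives 1, f = 1 ✓
  … (the remaining 28 rows also agree.)
Every row agrees, so the formula is equivalent.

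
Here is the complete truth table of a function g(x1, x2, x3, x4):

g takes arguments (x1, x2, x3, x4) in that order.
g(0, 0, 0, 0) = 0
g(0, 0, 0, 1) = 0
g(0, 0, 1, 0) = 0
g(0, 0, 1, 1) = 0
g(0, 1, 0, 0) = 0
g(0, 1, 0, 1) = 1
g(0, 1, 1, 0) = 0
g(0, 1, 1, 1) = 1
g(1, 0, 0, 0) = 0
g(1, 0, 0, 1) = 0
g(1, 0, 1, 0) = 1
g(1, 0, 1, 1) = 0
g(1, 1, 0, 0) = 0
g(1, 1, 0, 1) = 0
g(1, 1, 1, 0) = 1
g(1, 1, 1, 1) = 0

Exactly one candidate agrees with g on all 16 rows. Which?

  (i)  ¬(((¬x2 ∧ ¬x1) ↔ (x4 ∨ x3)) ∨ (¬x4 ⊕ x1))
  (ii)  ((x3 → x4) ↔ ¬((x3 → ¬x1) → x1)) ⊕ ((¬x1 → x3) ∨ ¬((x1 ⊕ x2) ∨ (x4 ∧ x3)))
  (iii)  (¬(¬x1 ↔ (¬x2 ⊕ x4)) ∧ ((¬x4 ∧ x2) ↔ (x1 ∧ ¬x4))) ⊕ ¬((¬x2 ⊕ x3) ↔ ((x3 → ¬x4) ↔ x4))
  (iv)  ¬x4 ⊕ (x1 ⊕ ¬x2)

(ii) fails at (0,0,1,0): the formula yields 1, g is 0.
(iii) fails at (0,0,0,0): the formula yields 1, g is 0.
(iv) fails at (0,0,0,1): the formula yields 1, g is 0.
(i) is the remaining candidate, and it agrees with g on all 16 inputs.

i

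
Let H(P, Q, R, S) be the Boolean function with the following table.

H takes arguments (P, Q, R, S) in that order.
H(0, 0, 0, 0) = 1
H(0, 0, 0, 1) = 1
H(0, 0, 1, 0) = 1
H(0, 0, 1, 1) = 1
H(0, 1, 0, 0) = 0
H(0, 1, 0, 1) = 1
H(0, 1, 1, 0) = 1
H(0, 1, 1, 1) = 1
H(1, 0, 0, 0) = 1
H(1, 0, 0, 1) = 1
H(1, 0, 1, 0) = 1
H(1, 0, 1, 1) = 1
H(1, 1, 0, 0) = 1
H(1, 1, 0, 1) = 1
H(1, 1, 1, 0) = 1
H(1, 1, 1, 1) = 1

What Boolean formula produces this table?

Only row (0,1,0,0) gives 0. So H is 1 everywhere except there — the complement of the minterm ¬P·Q·¬R·¬S.

H(P, Q, R, S) = not (((not P and Q) and not R) and not S)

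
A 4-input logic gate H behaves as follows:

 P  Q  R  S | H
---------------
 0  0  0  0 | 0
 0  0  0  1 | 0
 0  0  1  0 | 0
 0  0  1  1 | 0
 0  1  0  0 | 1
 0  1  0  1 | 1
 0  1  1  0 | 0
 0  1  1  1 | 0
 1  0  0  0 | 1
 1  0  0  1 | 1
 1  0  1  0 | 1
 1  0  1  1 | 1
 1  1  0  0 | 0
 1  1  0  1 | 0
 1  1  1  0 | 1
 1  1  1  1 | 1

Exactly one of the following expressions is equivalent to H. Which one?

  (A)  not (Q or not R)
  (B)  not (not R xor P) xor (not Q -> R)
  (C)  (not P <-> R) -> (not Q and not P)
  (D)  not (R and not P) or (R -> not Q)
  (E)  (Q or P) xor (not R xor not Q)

(A): at (0,0,1,0) it gives 1, but H = 0 — eliminated.
(C): at (0,0,0,0) it gives 1, but H = 0 — eliminated.
(D): at (0,0,0,0) it gives 1, but H = 0 — eliminated.
(E): at (0,0,1,0) it gives 1, but H = 0 — eliminated.
That leaves (B). Evaluating it on every row reproduces the table of H exactly.

B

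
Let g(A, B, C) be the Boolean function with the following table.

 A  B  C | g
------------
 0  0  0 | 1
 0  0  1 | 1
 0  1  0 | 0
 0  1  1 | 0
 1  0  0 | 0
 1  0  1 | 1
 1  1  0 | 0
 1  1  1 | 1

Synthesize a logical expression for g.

Collect the rows where g=1 — (0,0,0), (0,0,1), (1,0,1), (1,1,1) — and write one minterm per row: ¬A·¬B·¬C, ¬A·¬B·C, A·¬B·C, A·B·C. Their union (logical OR) reproduces the table exactly.

g(A, B, C) = ((((not A and not B) and not C) or ((not A and not B) and C)) or ((A and not B) and C)) or ((A and B) and C)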